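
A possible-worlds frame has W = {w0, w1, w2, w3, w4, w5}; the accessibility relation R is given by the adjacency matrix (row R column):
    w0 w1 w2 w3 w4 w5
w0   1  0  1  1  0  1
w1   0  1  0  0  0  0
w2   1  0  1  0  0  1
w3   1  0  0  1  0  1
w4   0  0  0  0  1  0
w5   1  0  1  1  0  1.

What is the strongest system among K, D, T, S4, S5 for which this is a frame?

T

Serial (axiom D): yes — every world has a successor (e.g. w0 R w0).
Reflexive (axiom T): yes — every world is R-related to itself.
Transitive (axiom 4): no — w2 R w0 and w0 R w3, but not w2 R w3.
Euclidean (axiom 5): no — w0 R w2 and w0 R w3, but not w2 R w3.
So F validates K, D, T; S4 would additionally require R to be transitive. The strongest is T.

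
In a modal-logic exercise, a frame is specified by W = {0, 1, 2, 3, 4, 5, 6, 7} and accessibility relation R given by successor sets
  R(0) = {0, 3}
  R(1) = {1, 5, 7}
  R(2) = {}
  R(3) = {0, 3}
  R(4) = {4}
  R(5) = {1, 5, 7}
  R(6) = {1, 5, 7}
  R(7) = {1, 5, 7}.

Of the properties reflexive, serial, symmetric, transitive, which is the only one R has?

transitive

Reflexive: no — 2 is not related to itself.
Serial: no — 2 has no R-successor.
Symmetric: no — 6 R 1 but not 1 R 6.
Transitive: yes — every two-step R-path is closed by a direct edge.
Only transitive holds.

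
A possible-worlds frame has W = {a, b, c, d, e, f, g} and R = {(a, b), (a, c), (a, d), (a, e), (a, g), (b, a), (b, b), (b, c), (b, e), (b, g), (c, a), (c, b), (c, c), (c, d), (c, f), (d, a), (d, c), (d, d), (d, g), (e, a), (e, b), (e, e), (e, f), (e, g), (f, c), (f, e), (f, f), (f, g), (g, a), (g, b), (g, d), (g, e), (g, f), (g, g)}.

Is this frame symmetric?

Yes

Symmetric: yes — every pair in R has its reverse in R.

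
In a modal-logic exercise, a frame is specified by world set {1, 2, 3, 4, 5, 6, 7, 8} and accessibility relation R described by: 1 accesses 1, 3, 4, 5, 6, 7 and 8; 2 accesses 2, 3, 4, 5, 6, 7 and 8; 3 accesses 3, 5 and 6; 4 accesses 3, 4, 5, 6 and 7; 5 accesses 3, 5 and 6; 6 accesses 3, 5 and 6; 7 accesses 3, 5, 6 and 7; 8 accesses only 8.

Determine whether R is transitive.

Yes

Transitive: yes — every two-step R-path is closed by a direct edge.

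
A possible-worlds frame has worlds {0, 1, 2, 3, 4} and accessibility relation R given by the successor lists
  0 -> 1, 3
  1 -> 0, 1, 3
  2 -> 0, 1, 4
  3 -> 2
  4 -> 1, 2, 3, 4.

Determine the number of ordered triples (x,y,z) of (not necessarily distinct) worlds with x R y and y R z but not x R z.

Enumerating: (0,1,0), (0,3,2), (1,3,2), (2,0,3), (2,1,3), (2,4,2), (2,4,3), (3,2,0), (3,2,1), (3,2,4), (4,1,0), (4,2,0).

12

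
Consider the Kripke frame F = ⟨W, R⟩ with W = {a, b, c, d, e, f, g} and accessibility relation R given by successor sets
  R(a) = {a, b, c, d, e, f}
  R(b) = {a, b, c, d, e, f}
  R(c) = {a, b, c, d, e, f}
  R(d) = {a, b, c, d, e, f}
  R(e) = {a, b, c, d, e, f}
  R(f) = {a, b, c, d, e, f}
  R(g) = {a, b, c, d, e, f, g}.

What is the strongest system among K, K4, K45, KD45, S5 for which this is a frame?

K4

Transitive (axiom 4): yes — every two-step R-path is closed by a direct edge.
Euclidean (axiom 5): no — g R a and g R g, but not a R g.
Serial (axiom D): yes — every world has a successor (e.g. a R a).
Reflexive (axiom T): yes — every world is R-related to itself.
So F validates K, K4; K45 would additionally require R to be Euclidean. The strongest is K4.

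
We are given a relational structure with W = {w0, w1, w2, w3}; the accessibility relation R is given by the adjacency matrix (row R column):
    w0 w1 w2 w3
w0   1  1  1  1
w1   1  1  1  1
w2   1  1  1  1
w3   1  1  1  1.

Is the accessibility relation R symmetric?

Symmetric: yes — every pair in R has its reverse in R.

Yes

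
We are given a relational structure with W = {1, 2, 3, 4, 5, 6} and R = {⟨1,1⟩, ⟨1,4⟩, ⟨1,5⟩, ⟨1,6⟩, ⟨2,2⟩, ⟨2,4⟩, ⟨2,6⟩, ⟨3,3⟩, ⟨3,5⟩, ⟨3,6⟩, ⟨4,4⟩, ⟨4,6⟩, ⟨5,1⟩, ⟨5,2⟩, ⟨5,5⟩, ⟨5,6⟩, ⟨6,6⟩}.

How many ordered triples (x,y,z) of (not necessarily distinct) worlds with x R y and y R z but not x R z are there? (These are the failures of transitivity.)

5

Enumerating: (1,5,2), (3,5,1), (3,5,2), (5,1,4), (5,2,4).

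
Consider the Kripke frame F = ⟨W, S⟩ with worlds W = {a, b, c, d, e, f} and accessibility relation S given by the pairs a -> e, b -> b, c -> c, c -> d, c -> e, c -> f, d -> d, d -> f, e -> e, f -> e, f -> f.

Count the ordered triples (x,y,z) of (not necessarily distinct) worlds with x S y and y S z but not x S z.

Enumerating: (d,f,e).

1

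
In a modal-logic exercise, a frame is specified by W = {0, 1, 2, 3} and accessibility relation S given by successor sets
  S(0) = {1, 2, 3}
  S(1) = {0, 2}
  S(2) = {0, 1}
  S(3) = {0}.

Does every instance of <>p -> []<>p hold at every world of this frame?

Axiom 5 corresponds to the accessibility relation being Euclidean.
Euclidean: no — 0 S 1 and 0 S 3, but not 1 S 3.

No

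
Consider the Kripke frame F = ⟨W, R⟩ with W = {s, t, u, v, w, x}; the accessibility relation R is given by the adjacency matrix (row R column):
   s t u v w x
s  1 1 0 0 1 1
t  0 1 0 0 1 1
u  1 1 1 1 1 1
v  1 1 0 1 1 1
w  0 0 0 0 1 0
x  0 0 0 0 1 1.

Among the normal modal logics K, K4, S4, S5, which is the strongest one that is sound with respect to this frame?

Transitive (axiom 4): yes — every two-step R-path is closed by a direct edge.
Reflexive (axiom T): yes — every world is R-related to itself.
Euclidean (axiom 5): no — s R w and s R t, but not w R t.
So F validates K, K4, S4; S5 would additionally require R to be Euclidean. The strongest is S4.

S4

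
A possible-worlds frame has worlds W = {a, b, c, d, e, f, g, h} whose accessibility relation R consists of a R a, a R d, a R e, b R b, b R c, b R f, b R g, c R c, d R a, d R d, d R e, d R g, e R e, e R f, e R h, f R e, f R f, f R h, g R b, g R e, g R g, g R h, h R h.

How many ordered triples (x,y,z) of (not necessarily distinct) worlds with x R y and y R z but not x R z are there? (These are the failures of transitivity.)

Enumerating: (a,d,g), (a,e,f), (a,e,h), (b,f,e), (b,f,h), (b,g,e), (b,g,h), (d,e,f), (d,e,h), (d,g,b), (d,g,h), (g,b,c), (g,b,f), (g,e,f).

14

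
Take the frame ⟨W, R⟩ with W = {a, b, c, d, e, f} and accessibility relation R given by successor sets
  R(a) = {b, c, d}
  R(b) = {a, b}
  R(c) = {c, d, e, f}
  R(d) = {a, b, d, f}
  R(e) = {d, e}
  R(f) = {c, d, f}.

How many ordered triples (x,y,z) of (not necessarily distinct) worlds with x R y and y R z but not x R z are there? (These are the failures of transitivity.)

17

Enumerating: (a,b,a), (a,c,e), (a,c,f), (a,d,a), (a,d,f), (b,a,c), (b,a,d), (c,d,a), (c,d,b), (d,a,c), (d,f,c), (e,d,a), (e,d,b), (e,d,f), (f,c,e), (f,d,a), (f,d,b).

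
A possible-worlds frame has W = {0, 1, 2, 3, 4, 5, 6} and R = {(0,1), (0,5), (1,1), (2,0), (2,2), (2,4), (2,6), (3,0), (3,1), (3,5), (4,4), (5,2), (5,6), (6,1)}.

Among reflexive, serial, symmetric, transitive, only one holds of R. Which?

Reflexive: no — 0 is not related to itself.
Serial: yes — every world has a successor (e.g. 0 R 1).
Symmetric: no — 0 R 1 but not 1 R 0.
Transitive: no — 0 R 5 and 5 R 2, but not 0 R 2.
Only serial holds.

serial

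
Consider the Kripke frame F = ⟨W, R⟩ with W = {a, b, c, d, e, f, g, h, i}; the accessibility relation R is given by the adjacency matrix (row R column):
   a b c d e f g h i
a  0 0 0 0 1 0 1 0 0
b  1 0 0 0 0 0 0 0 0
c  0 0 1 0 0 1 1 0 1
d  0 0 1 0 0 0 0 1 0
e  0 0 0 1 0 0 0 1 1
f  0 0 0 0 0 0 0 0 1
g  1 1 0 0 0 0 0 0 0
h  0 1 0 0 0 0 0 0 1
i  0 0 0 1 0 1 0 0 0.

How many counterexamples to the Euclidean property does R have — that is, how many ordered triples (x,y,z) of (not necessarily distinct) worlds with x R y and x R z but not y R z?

36

Enumerating: (a,e,e), (a,e,g), (a,g,e), (a,g,g), (b,a,a), (c,f,c), (c,f,f), (c,f,g), (c,g,c), (c,g,f), (c,g,g), (c,g,i), … and 24 more.
Total: 36.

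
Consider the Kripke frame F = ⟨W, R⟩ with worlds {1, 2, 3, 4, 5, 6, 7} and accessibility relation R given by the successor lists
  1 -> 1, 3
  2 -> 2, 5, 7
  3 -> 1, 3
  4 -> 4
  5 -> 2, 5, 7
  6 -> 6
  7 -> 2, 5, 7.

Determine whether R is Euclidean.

Euclidean: yes — any two successors of a common world are R-related.

Yes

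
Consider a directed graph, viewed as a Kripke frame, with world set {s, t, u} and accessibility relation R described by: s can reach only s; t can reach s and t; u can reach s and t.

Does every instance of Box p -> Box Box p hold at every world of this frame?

Yes

Axiom 4 corresponds to the accessibility relation being transitive.
Transitive: yes — every two-step R-path is closed by a direct edge.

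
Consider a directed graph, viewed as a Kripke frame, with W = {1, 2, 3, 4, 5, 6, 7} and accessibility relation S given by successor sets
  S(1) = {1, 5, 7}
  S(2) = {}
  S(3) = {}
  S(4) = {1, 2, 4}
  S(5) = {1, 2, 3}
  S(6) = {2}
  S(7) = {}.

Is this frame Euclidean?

No

Euclidean: no — 1 S 5 and 1 S 7, but not 5 S 7.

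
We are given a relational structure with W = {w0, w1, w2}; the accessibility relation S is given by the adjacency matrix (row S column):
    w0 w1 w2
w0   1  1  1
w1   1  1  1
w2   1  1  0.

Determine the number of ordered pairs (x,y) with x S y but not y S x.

0

S is symmetric; there are no such tuples.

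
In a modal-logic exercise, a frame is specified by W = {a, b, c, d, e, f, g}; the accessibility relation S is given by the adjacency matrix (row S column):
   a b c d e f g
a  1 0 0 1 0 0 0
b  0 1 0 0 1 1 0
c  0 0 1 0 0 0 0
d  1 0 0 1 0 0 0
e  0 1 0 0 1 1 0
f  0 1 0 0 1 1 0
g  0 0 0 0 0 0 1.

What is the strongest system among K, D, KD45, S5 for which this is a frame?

S5

Serial (axiom D): yes — every world has a successor (e.g. a S a).
Euclidean (axiom 5): yes — any two successors of a common world are S-related.
Transitive (axiom 4): yes — every two-step S-path is closed by a direct edge.
Reflexive (axiom T): yes — every world is S-related to itself.
So F validates K, D, KD45, S5. The strongest is S5.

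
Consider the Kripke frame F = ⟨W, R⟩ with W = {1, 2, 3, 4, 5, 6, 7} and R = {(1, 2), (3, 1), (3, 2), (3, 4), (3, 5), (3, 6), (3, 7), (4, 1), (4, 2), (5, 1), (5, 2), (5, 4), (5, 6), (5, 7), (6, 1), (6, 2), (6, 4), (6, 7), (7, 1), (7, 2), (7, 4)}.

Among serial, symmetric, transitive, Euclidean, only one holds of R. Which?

Serial: no — 2 has no R-successor.
Symmetric: no — 1 R 2 but not 2 R 1.
Transitive: yes — every two-step R-path is closed by a direct edge.
Euclidean: no — 3 R 1 and 3 R 4, but not 1 R 4.
Only transitive holds.

transitive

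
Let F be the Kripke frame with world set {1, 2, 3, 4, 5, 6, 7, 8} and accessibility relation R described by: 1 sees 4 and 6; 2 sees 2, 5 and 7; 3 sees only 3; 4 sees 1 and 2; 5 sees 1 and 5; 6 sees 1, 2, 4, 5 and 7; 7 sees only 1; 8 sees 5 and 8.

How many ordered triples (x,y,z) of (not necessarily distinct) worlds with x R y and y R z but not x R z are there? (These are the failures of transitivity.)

18

Enumerating: (1,4,1), (1,4,2), (1,6,1), (1,6,2), (1,6,5), (1,6,7), (2,5,1), (2,7,1), (4,1,4), (4,1,6), (4,2,5), (4,2,7), (5,1,4), (5,1,6), (6,1,6), (7,1,4), (7,1,6), (8,5,1).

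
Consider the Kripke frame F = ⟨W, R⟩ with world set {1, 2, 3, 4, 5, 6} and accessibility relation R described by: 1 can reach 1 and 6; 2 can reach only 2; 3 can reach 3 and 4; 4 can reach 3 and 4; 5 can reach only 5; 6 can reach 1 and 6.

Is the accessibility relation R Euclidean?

Euclidean: yes — any two successors of a common world are R-related.

Yes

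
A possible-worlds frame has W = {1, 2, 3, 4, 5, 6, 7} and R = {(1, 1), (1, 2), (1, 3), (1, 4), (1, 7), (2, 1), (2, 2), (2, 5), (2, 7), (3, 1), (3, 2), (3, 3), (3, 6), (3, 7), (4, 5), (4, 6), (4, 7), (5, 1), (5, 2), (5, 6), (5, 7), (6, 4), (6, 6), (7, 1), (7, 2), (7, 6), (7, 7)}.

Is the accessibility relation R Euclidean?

No

Euclidean: no — 1 R 2 and 1 R 3, but not 2 R 3.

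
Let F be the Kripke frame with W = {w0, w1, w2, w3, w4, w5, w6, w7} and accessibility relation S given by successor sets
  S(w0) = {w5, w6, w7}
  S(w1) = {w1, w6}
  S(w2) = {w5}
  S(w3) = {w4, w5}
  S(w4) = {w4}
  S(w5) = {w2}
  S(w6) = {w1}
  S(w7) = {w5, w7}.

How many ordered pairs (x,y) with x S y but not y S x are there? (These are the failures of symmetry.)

6

Enumerating: (w0,w5), (w0,w6), (w0,w7), (w3,w4), (w3,w5), (w7,w5).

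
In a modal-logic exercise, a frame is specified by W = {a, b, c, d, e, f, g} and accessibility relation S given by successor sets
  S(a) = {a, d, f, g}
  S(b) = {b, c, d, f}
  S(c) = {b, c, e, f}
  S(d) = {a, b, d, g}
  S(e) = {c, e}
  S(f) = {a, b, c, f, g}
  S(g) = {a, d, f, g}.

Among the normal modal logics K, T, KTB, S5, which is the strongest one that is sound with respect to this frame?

Reflexive (axiom T): yes — every world is S-related to itself.
Symmetric (axiom B): yes — every pair in S has its reverse in S.
Euclidean (axiom 5): no — a S d and a S f, but not d S f.
So F validates K, T, KTB; S5 would additionally require S to be Euclidean. The strongest is KTB.

KTB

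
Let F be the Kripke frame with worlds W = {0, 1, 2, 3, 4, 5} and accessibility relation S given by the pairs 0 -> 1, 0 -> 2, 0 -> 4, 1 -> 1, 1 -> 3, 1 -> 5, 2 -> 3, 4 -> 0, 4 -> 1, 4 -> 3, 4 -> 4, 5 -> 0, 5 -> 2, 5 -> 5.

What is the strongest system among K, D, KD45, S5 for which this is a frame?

Serial (axiom D): no — 3 has no S-successor.
Euclidean (axiom 5): no — 0 S 1 and 0 S 2, but not 1 S 2.
Transitive (axiom 4): no — 0 S 1 and 1 S 3, but not 0 S 3.
Reflexive (axiom T): no — 0 is not related to itself.
So F validates K; D would additionally require S to be serial. The strongest is K.

K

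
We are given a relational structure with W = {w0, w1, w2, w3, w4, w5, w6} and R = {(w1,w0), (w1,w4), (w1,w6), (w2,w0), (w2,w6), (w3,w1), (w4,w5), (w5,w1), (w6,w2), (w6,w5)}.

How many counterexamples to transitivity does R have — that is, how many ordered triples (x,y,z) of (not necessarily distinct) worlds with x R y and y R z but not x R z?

Enumerating: (w1,w4,w5), (w1,w6,w2), (w1,w6,w5), (w2,w6,w2), (w2,w6,w5), (w3,w1,w0), (w3,w1,w4), (w3,w1,w6), (w4,w5,w1), (w5,w1,w0), (w5,w1,w4), (w5,w1,w6), (w6,w2,w0), (w6,w2,w6), (w6,w5,w1).

15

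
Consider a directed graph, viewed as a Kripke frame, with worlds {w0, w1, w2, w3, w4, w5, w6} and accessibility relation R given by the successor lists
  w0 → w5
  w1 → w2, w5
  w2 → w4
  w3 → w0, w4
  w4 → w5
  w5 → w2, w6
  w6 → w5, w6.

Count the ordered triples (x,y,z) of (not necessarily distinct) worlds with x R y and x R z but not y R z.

Enumerating: (w0,w5,w5), (w1,w2,w2), (w1,w2,w5), (w1,w5,w5), (w2,w4,w4), (w3,w0,w0), (w3,w0,w4), (w3,w4,w0), (w3,w4,w4), (w4,w5,w5), (w5,w2,w2), (w5,w2,w6), (w5,w6,w2), (w6,w5,w5).

14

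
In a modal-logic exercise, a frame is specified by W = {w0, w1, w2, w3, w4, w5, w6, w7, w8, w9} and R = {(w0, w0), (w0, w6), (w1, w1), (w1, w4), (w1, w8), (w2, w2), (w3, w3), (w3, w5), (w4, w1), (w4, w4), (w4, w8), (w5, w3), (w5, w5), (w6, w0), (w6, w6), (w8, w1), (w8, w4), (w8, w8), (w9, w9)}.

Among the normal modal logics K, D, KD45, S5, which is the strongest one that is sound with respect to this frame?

K

Serial (axiom D): no — w7 has no R-successor.
Euclidean (axiom 5): yes — any two successors of a common world are R-related.
Transitive (axiom 4): yes — every two-step R-path is closed by a direct edge.
Reflexive (axiom T): no — w7 is not related to itself.
So F validates K; D would additionally require R to be serial. The strongest is K.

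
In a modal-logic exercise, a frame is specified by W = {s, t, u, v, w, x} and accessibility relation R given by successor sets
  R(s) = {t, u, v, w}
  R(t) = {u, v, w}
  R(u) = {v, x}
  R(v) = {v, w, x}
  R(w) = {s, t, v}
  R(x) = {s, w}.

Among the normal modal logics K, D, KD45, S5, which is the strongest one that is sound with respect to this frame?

D

Serial (axiom D): yes — every world has a successor (e.g. s R t).
Euclidean (axiom 5): no — s R u and s R t, but not u R t.
Transitive (axiom 4): no — s R u and u R x, but not s R x.
Reflexive (axiom T): no — s is not related to itself.
So F validates K, D; KD45 would additionally require R to be Euclidean and transitive. The strongest is D.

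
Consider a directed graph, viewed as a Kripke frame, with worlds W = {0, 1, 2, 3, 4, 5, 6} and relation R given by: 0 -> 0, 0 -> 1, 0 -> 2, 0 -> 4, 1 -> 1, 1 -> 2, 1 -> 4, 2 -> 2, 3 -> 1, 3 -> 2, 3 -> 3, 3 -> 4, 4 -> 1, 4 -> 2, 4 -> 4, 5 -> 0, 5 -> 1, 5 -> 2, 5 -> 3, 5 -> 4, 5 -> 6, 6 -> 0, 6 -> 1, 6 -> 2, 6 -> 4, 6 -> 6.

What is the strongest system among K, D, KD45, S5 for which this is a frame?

Serial (axiom D): yes — every world has a successor (e.g. 0 R 0).
Euclidean (axiom 5): no — 0 R 2 and 0 R 1, but not 2 R 1.
Transitive (axiom 4): yes — every two-step R-path is closed by a direct edge.
Reflexive (axiom T): no — 5 is not related to itself.
So F validates K, D; KD45 would additionally require R to be Euclidean. The strongest is D.

D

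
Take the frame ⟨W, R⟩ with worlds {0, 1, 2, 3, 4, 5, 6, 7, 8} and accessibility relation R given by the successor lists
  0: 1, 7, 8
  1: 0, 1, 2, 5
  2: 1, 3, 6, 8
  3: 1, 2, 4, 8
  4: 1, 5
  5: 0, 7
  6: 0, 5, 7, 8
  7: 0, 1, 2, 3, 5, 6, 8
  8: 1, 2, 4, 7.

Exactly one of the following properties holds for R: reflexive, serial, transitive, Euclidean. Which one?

serial

Reflexive: no — 0 is not related to itself.
Serial: yes — every world has a successor (e.g. 0 R 1).
Transitive: no — 0 R 1 and 1 R 2, but not 0 R 2.
Euclidean: no — 0 R 1 and 0 R 7, but not 1 R 7.
Only serial holds.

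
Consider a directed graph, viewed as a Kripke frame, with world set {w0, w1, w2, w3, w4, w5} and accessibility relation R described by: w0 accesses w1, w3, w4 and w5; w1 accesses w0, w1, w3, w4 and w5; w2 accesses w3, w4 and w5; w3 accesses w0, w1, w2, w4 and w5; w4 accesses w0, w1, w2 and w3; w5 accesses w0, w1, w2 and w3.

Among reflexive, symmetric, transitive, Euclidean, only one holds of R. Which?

symmetric

Reflexive: no — w0 is not related to itself.
Symmetric: yes — every pair in R has its reverse in R.
Transitive: no — w0 R w3 and w3 R w2, but not w0 R w2.
Euclidean: no — w0 R w4 and w0 R w5, but not w4 R w5.
Only symmetric holds.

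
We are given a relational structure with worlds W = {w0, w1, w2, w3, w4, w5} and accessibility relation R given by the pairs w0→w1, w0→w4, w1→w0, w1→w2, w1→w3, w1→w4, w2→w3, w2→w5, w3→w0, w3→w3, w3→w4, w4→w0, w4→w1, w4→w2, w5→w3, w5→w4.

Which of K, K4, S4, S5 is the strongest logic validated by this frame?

K

Transitive (axiom 4): no — w0 R w1 and w1 R w2, but not w0 R w2.
Reflexive (axiom T): no — w0 is not related to itself.
Euclidean (axiom 5): no — w1 R w0 and w1 R w2, but not w0 R w2.
So F validates K; K4 would additionally require R to be transitive. The strongest is K.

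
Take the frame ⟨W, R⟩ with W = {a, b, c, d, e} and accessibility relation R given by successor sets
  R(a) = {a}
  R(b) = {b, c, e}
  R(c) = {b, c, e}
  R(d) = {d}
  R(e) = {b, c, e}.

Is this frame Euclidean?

Euclidean: yes — any two successors of a common world are R-related.

Yes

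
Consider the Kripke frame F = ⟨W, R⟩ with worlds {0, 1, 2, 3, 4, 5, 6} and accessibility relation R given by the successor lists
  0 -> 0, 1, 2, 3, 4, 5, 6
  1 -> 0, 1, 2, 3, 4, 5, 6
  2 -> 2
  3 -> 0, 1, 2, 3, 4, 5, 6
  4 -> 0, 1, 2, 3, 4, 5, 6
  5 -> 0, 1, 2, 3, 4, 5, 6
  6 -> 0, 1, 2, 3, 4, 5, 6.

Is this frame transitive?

Yes

Transitive: yes — every two-step R-path is closed by a direct edge.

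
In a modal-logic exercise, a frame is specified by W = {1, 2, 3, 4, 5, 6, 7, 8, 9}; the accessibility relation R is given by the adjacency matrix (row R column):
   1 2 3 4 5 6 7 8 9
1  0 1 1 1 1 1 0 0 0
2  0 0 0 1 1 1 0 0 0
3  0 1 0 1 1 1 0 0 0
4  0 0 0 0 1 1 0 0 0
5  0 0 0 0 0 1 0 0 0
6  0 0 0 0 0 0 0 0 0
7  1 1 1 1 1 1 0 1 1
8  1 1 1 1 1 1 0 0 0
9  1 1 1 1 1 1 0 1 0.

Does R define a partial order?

No

Reflexive: no — 1 is not related to itself.
Transitive: yes — every two-step R-path is closed by a direct edge.
Antisymmetric: yes — no distinct pair is related both ways.
So R is not a partial order.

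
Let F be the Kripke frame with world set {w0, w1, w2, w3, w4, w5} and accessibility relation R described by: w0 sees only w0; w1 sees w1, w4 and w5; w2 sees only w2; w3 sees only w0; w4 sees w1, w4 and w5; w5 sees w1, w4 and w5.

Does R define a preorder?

No

Reflexive: no — w3 is not related to itself.
Transitive: yes — every two-step R-path is closed by a direct edge.
So R is not a preorder.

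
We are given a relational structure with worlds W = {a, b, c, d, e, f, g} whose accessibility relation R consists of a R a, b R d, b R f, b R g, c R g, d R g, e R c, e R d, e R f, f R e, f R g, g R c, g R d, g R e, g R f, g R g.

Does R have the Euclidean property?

Euclidean: no — b R d and b R f, but not d R f.

No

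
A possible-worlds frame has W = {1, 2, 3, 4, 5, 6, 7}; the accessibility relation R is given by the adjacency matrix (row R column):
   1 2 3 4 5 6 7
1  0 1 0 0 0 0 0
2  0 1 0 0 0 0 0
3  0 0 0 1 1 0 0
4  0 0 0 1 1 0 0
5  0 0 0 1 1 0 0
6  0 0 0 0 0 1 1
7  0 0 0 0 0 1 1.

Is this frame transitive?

Yes

Transitive: yes — every two-step R-path is closed by a direct edge.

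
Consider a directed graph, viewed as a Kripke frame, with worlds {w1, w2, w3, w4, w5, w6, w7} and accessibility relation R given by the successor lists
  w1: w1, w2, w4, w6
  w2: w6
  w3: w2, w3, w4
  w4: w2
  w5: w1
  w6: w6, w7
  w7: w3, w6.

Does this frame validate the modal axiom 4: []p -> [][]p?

The schema 4 characterises exactly the transitive frames.
Transitive: no — w1 R w6 and w6 R w7, but not w1 R w7.

No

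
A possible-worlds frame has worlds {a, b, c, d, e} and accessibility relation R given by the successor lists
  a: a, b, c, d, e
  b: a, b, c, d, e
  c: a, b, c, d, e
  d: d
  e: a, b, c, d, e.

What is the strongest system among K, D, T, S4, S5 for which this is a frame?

S4

Serial (axiom D): yes — every world has a successor (e.g. a R a).
Reflexive (axiom T): yes — every world is R-related to itself.
Transitive (axiom 4): yes — every two-step R-path is closed by a direct edge.
Euclidean (axiom 5): no — a R d and a R b, but not d R b.
So F validates K, D, T, S4; S5 would additionally require R to be Euclidean. The strongest is S4.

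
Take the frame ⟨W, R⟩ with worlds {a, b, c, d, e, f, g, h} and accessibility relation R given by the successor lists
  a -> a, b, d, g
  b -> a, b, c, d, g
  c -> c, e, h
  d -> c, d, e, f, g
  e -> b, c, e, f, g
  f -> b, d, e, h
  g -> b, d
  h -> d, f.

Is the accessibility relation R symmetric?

Symmetric: no — a R d but not d R a.

No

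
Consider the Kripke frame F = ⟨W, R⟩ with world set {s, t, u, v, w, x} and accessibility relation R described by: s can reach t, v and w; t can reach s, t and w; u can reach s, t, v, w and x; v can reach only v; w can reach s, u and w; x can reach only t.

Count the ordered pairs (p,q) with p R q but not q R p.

Enumerating: (s,v), (t,w), (u,s), (u,t), (u,v), (u,x), (x,t).

7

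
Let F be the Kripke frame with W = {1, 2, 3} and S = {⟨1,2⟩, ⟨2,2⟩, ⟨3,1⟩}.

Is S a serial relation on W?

Yes

Serial: yes — every world has a successor (e.g. 1 S 2).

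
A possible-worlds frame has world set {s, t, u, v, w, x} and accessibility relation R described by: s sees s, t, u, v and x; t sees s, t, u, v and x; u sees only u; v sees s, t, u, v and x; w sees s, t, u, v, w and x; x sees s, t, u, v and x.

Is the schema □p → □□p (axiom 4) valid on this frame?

Yes

By correspondence theory, 4 is valid on a frame iff R is transitive.
Transitive: yes — every two-step R-path is closed by a direct edge.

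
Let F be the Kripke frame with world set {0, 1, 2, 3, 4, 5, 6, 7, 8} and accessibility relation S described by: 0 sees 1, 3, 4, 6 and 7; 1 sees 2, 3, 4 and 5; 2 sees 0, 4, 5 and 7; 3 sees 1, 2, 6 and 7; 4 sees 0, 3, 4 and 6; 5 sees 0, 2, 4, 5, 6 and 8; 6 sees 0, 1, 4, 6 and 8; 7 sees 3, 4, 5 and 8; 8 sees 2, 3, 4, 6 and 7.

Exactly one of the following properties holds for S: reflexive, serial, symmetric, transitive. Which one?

Reflexive: no — 0 is not related to itself.
Serial: yes — every world has a successor (e.g. 0 S 1).
Symmetric: no — 0 S 1 but not 1 S 0.
Transitive: no — 0 S 1 and 1 S 2, but not 0 S 2.
Only serial holds.

serial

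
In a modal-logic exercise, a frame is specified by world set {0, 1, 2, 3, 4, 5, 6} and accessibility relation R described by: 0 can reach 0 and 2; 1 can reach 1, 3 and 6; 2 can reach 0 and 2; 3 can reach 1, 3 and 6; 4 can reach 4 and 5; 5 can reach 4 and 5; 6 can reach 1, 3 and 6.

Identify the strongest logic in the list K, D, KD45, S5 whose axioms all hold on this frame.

S5

Serial (axiom D): yes — every world has a successor (e.g. 0 R 0).
Euclidean (axiom 5): yes — any two successors of a common world are R-related.
Transitive (axiom 4): yes — every two-step R-path is closed by a direct edge.
Reflexive (axiom T): yes — every world is R-related to itself.
So F validates K, D, KD45, S5. The strongest is S5.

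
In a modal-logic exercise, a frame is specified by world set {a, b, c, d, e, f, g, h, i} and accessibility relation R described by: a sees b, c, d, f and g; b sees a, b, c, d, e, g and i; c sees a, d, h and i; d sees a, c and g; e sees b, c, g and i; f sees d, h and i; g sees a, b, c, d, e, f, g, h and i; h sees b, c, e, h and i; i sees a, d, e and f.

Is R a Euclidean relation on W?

No

Euclidean: no — a R b and a R f, but not b R f.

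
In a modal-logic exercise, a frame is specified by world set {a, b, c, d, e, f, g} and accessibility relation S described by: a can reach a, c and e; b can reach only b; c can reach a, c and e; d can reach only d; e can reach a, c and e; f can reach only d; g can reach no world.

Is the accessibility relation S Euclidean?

Euclidean: yes — any two successors of a common world are S-related.

Yes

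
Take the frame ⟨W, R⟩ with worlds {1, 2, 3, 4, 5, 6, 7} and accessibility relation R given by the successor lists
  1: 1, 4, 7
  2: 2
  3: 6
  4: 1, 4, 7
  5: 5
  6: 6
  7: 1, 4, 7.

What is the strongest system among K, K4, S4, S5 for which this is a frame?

Transitive (axiom 4): yes — every two-step R-path is closed by a direct edge.
Reflexive (axiom T): no — 3 is not related to itself.
Euclidean (axiom 5): yes — any two successors of a common world are R-related.
So F validates K, K4; S4 would additionally require R to be reflexive. The strongest is K4.

K4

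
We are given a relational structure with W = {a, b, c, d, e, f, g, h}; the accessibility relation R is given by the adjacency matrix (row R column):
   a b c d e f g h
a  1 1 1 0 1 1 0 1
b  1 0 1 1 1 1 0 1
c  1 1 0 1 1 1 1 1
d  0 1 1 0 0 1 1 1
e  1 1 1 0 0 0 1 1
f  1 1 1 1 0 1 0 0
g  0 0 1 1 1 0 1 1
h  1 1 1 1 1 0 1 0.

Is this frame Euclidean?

Euclidean: no — a R e and a R f, but not e R f.

No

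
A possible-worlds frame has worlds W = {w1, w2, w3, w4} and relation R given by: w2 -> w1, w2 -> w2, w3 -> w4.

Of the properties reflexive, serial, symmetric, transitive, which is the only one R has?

Reflexive: no — w1 is not related to itself.
Serial: no — w1 has no R-successor.
Symmetric: no — w2 R w1 but not w1 R w2.
Transitive: yes — every two-step R-path is closed by a direct edge.
Only transitive holds.

transitive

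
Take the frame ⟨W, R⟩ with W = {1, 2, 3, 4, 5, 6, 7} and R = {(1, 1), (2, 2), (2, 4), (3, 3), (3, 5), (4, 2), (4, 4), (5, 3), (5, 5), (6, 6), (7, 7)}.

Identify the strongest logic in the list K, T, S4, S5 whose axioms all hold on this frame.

Reflexive (axiom T): yes — every world is R-related to itself.
Transitive (axiom 4): yes — every two-step R-path is closed by a direct edge.
Euclidean (axiom 5): yes — any two successors of a common world are R-related.
So F validates K, T, S4, S5. The strongest is S5.

S5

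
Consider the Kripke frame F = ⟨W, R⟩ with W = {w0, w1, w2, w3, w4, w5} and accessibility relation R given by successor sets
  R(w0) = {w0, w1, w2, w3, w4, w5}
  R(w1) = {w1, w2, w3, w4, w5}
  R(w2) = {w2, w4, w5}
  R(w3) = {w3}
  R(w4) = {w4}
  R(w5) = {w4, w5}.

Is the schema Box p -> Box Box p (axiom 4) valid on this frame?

Yes

Axiom 4 corresponds to the accessibility relation being transitive.
Transitive: yes — every two-step R-path is closed by a direct edge.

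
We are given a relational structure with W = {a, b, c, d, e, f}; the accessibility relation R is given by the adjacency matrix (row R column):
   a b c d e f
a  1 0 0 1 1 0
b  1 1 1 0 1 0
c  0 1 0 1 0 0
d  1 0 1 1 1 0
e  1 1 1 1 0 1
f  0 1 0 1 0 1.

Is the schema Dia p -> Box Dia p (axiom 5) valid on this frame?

By correspondence theory, 5 is valid on a frame iff R is Euclidean.
Euclidean: no — b R a and b R c, but not a R c.

No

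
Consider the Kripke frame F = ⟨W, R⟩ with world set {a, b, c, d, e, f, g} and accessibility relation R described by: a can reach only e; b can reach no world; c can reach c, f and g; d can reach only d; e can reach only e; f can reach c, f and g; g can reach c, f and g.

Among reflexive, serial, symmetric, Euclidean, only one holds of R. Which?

Reflexive: no — a is not related to itself.
Serial: no — b has no R-successor.
Symmetric: no — a R e but not e R a.
Euclidean: yes — any two successors of a common world are R-related.
Only Euclidean holds.

Euclidean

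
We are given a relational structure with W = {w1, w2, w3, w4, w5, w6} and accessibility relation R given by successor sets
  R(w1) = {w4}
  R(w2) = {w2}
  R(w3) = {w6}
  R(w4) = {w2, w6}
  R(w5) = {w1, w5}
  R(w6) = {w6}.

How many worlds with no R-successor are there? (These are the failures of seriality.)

0

R is serial; there are no such worlds.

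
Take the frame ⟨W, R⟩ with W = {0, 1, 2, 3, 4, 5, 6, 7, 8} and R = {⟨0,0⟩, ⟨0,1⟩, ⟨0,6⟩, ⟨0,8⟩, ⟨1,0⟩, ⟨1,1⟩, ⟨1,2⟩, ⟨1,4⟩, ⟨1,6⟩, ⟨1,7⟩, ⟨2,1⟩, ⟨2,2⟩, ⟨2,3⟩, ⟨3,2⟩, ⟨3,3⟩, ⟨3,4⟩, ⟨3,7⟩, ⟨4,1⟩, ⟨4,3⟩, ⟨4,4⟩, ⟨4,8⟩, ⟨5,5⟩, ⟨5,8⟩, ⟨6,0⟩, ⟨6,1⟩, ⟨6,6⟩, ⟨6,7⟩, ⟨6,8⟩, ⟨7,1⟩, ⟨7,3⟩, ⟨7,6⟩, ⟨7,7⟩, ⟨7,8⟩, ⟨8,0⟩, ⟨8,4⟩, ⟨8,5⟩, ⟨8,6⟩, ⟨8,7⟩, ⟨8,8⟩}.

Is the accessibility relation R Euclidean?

Euclidean: no — 0 R 1 and 0 R 8, but not 1 R 8.

No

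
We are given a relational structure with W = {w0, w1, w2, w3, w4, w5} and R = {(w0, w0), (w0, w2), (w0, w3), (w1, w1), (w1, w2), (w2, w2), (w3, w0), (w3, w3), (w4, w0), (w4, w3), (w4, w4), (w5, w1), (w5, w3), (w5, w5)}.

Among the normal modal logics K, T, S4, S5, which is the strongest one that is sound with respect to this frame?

T

Reflexive (axiom T): yes — every world is R-related to itself.
Transitive (axiom 4): no — w3 R w0 and w0 R w2, but not w3 R w2.
Euclidean (axiom 5): no — w0 R w2 and w0 R w3, but not w2 R w3.
So F validates K, T; S4 would additionally require R to be transitive. The strongest is T.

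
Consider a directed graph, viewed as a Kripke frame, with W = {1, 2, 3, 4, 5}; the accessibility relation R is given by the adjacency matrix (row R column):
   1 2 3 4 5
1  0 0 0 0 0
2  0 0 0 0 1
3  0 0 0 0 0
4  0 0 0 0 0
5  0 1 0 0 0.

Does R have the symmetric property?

Yes

Symmetric: yes — every pair in R has its reverse in R.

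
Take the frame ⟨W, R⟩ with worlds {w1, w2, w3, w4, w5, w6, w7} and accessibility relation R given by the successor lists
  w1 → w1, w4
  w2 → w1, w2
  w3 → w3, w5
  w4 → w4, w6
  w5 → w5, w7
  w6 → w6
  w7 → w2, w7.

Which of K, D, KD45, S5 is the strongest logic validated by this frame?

D

Serial (axiom D): yes — every world has a successor (e.g. w1 R w1).
Euclidean (axiom 5): no — w1 R w4 and w1 R w1, but not w4 R w1.
Transitive (axiom 4): no — w1 R w4 and w4 R w6, but not w1 R w6.
Reflexive (axiom T): yes — every world is R-related to itself.
So F validates K, D; KD45 would additionally require R to be Euclidean and transitive. The strongest is D.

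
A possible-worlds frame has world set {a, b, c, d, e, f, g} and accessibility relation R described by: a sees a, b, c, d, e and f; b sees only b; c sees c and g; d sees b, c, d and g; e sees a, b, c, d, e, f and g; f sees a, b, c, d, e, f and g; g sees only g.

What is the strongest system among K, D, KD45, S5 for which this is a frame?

D

Serial (axiom D): yes — every world has a successor (e.g. a R a).
Euclidean (axiom 5): no — a R b and a R c, but not b R c.
Transitive (axiom 4): no — a R c and c R g, but not a R g.
Reflexive (axiom T): yes — every world is R-related to itself.
So F validates K, D; KD45 would additionally require R to be Euclidean and transitive. The strongest is D.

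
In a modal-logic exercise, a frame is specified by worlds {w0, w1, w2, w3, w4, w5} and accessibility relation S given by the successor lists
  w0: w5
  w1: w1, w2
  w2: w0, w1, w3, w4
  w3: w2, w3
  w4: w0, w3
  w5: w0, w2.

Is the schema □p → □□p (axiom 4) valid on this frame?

No

By correspondence theory, 4 is valid on a frame iff S is transitive.
Transitive: no — w0 S w5 and w5 S w2, but not w0 S w2.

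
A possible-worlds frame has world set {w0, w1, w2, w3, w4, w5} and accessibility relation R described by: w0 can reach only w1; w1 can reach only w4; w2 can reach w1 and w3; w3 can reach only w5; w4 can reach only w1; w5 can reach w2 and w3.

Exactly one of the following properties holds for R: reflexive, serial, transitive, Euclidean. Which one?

Reflexive: no — w0 is not related to itself.
Serial: yes — every world has a successor (e.g. w0 R w1).
Transitive: no — w0 R w1 and w1 R w4, but not w0 R w4.
Euclidean: no — w2 R w1 and w2 R w3, but not w1 R w3.
Only serial holds.

serial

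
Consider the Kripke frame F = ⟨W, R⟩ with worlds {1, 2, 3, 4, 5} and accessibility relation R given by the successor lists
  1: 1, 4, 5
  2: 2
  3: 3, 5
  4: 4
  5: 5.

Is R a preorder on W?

Reflexive: yes — every world is R-related to itself.
Transitive: yes — every two-step R-path is closed by a direct edge.
So R is a preorder.

Yes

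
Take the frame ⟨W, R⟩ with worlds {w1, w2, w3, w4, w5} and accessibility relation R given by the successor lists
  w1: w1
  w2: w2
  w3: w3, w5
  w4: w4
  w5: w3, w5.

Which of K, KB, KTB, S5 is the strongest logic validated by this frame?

Symmetric (axiom B): yes — every pair in R has its reverse in R.
Reflexive (axiom T): yes — every world is R-related to itself.
Euclidean (axiom 5): yes — any two successors of a common world are R-related.
So F validates K, KB, KTB, S5. The strongest is S5.

S5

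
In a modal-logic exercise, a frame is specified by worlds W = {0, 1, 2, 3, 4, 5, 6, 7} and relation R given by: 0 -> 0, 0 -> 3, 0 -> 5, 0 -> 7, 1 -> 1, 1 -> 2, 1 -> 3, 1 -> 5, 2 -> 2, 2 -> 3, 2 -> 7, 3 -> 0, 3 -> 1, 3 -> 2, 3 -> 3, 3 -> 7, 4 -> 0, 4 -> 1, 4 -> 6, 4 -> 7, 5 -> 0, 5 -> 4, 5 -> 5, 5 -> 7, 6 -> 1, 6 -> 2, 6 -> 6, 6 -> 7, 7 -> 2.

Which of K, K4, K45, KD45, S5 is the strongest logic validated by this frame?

K

Transitive (axiom 4): no — 0 R 3 and 3 R 1, but not 0 R 1.
Euclidean (axiom 5): no — 0 R 3 and 0 R 5, but not 3 R 5.
Serial (axiom D): yes — every world has a successor (e.g. 0 R 0).
Reflexive (axiom T): no — 4 is not related to itself.
So F validates K; K4 would additionally require R to be transitive. The strongest is K.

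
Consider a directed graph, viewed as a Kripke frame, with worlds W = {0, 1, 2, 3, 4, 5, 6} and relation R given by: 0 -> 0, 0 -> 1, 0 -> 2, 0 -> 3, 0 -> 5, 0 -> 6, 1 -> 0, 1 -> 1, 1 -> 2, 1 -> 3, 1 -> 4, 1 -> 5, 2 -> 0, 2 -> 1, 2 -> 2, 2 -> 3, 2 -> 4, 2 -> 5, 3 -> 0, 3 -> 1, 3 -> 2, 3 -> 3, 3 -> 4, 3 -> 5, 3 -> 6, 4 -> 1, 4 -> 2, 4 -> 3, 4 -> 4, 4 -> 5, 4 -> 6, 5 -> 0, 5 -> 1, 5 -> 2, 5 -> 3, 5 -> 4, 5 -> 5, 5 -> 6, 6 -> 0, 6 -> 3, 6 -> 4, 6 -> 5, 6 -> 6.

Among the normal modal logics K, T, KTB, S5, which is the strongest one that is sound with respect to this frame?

KTB

Reflexive (axiom T): yes — every world is R-related to itself.
Symmetric (axiom B): yes — every pair in R has its reverse in R.
Euclidean (axiom 5): no — 0 R 1 and 0 R 6, but not 1 R 6.
So F validates K, T, KTB; S5 would additionally require R to be Euclidean. The strongest is KTB.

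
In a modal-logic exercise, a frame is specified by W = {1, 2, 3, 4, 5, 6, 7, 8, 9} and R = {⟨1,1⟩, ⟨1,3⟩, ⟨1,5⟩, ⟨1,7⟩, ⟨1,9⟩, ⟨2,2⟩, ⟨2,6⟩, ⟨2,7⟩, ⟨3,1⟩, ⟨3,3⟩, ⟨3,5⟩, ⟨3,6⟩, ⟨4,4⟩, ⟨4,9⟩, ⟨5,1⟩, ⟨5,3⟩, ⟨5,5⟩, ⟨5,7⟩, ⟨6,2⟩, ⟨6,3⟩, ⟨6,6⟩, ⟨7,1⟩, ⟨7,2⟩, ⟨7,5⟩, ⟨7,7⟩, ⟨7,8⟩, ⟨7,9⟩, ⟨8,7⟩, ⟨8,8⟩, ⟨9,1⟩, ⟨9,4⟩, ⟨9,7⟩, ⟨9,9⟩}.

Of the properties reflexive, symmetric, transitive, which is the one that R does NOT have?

Reflexive: yes — every world is R-related to itself.
Symmetric: yes — every pair in R has its reverse in R.
Transitive: no — 1 R 3 and 3 R 6, but not 1 R 6.
Only transitive fails.

transitive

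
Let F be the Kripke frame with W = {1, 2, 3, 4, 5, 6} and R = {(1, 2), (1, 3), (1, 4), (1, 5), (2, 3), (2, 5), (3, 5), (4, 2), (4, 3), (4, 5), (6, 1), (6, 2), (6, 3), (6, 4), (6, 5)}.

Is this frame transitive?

Yes

Transitive: yes — every two-step R-path is closed by a direct edge.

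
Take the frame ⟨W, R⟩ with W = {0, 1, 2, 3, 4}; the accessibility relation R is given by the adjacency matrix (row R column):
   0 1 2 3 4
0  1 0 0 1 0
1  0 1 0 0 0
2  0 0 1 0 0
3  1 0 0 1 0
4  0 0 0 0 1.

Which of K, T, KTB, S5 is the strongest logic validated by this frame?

Reflexive (axiom T): yes — every world is R-related to itself.
Symmetric (axiom B): yes — every pair in R has its reverse in R.
Euclidean (axiom 5): yes — any two successors of a common world are R-related.
So F validates K, T, KTB, S5. The strongest is S5.

S5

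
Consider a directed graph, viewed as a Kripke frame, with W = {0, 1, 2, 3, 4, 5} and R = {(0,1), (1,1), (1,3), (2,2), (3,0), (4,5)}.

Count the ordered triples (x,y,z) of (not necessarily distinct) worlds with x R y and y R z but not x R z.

Enumerating: (0,1,3), (1,3,0), (3,0,1).

3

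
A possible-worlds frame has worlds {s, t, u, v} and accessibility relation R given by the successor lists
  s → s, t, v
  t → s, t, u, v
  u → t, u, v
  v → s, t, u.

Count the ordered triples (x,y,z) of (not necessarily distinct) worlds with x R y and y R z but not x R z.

7

Enumerating: (s,t,u), (s,v,u), (u,t,s), (u,v,s), (v,s,v), (v,t,v), (v,u,v).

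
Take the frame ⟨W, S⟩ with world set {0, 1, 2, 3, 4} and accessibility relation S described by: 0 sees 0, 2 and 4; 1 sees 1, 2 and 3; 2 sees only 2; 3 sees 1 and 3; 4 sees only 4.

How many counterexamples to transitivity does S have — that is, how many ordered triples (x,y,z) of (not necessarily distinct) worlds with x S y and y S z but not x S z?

1

Enumerating: (3,1,2).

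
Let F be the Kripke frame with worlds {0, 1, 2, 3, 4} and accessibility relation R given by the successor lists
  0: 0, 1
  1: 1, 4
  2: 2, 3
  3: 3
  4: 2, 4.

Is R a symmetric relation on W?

Symmetric: no — 0 R 1 but not 1 R 0.

No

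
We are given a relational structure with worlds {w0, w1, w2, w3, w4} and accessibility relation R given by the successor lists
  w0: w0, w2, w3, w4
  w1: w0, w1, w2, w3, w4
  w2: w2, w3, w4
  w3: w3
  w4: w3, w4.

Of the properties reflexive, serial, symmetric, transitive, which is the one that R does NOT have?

Reflexive: yes — every world is R-related to itself.
Serial: yes — every world has a successor (e.g. w0 R w0).
Symmetric: no — w0 R w2 but not w2 R w0.
Transitive: yes — every two-step R-path is closed by a direct edge.
Only symmetric fails.

symmetric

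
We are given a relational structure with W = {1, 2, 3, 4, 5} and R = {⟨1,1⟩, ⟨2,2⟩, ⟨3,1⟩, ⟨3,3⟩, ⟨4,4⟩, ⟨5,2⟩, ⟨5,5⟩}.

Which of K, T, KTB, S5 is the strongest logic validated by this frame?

Reflexive (axiom T): yes — every world is R-related to itself.
Symmetric (axiom B): no — 3 R 1 but not 1 R 3.
Euclidean (axiom 5): no — 3 R 1 and 3 R 3, but not 1 R 3.
So F validates K, T; KTB would additionally require R to be symmetric. The strongest is T.

T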